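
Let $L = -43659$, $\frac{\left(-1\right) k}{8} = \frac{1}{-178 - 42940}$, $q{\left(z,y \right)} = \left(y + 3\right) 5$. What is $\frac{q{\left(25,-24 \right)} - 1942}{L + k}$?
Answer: $\frac{44131273}{941244377} \approx 0.046886$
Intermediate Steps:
$q{\left(z,y \right)} = 15 + 5 y$ ($q{\left(z,y \right)} = \left(3 + y\right) 5 = 15 + 5 y$)
$k = \frac{4}{21559}$ ($k = - \frac{8}{-178 - 42940} = - \frac{8}{-43118} = \left(-8\right) \left(- \frac{1}{43118}\right) = \frac{4}{21559} \approx 0.00018554$)
$\frac{q{\left(25,-24 \right)} - 1942}{L + k} = \frac{\left(15 + 5 \left(-24\right)\right) - 1942}{-43659 + \frac{4}{21559}} = \frac{\left(15 - 120\right) - 1942}{- \frac{941244377}{21559}} = \left(-105 - 1942\right) \left(- \frac{21559}{941244377}\right) = \left(-2047\right) \left(- \frac{21559}{941244377}\right) = \frac{44131273}{941244377}$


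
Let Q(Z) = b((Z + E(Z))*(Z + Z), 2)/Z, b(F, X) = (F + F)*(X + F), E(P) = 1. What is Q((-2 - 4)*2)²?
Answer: 136983616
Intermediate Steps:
b(F, X) = 2*F*(F + X) (b(F, X) = (2*F)*(F + X) = 2*F*(F + X))
Q(Z) = 4*(1 + Z)*(2 + 2*Z*(1 + Z)) (Q(Z) = (2*((Z + 1)*(Z + Z))*((Z + 1)*(Z + Z) + 2))/Z = (2*((1 + Z)*(2*Z))*((1 + Z)*(2*Z) + 2))/Z = (2*(2*Z*(1 + Z))*(2*Z*(1 + Z) + 2))/Z = (2*(2*Z*(1 + Z))*(2 + 2*Z*(1 + Z)))/Z = (4*Z*(1 + Z)*(2 + 2*Z*(1 + Z)))/Z = 4*(1 + Z)*(2 + 2*Z*(1 + Z)))
Q((-2 - 4)*2)² = (8*(1 + (-2 - 4)*2)*(1 + ((-2 - 4)*2)*(1 + (-2 - 4)*2)))² = (8*(1 - 6*2)*(1 + (-6*2)*(1 - 6*2)))² = (8*(1 - 12)*(1 - 12*(1 - 12)))² = (8*(-11)*(1 - 12*(-11)))² = (8*(-11)*(1 + 132))² = (8*(-11)*133)² = (-11704)² = 136983616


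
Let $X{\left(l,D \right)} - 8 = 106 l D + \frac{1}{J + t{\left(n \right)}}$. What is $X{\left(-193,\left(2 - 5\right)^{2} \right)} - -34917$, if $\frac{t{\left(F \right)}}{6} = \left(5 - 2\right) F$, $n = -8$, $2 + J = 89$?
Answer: $- \frac{8504230}{57} \approx -1.492 \cdot 10^{5}$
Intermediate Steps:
$J = 87$ ($J = -2 + 89 = 87$)
$t{\left(F \right)} = 18 F$ ($t{\left(F \right)} = 6 \left(5 - 2\right) F = 6 \cdot 3 F = 18 F$)
$X{\left(l,D \right)} = \frac{455}{57} + 106 D l$ ($X{\left(l,D \right)} = 8 + \left(106 l D + \frac{1}{87 + 18 \left(-8\right)}\right) = 8 + \left(106 D l + \frac{1}{87 - 144}\right) = 8 + \left(106 D l + \frac{1}{-57}\right) = 8 + \left(106 D l - \frac{1}{57}\right) = 8 + \left(- \frac{1}{57} + 106 D l\right) = \frac{455}{57} + 106 D l$)
$X{\left(-193,\left(2 - 5\right)^{2} \right)} - -34917 = \left(\frac{455}{57} + 106 \left(2 - 5\right)^{2} \left(-193\right)\right) - -34917 = \left(\frac{455}{57} + 106 \left(-3\right)^{2} \left(-193\right)\right) + 34917 = \left(\frac{455}{57} + 106 \cdot 9 \left(-193\right)\right) + 34917 = \left(\frac{455}{57} - 184122\right) + 34917 = - \frac{10494499}{57} + 34917 = - \frac{8504230}{57}$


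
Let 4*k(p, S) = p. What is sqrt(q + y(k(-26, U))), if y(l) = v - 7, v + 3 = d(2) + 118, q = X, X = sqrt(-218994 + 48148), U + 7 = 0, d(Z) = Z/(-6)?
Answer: sqrt(969 + 9*I*sqrt(170846))/3 ≈ 16.352 + 12.638*I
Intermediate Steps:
d(Z) = -Z/6 (d(Z) = Z*(-1/6) = -Z/6)
U = -7 (U = -7 + 0 = -7)
k(p, S) = p/4
X = I*sqrt(170846) (X = sqrt(-170846) = I*sqrt(170846) ≈ 413.33*I)
q = I*sqrt(170846) ≈ 413.33*I
v = 344/3 (v = -3 + (-1/6*2 + 118) = -3 + (-1/3 + 118) = -3 + 353/3 = 344/3 ≈ 114.67)
y(l) = 323/3 (y(l) = 344/3 - 7 = 323/3)
sqrt(q + y(k(-26, U))) = sqrt(I*sqrt(170846) + 323/3) = sqrt(323/3 + I*sqrt(170846))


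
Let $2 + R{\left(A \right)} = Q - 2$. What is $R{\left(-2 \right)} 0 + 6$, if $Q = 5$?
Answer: $6$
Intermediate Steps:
$R{\left(A \right)} = 1$ ($R{\left(A \right)} = -2 + \left(5 - 2\right) = -2 + 3 = 1$)
$R{\left(-2 \right)} 0 + 6 = 1 \cdot 0 + 6 = 0 + 6 = 6$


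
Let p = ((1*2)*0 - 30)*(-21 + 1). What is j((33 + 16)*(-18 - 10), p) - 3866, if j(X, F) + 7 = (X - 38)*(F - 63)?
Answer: -761043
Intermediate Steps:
p = 600 (p = (2*0 - 30)*(-20) = (0 - 30)*(-20) = -30*(-20) = 600)
j(X, F) = -7 + (-63 + F)*(-38 + X) (j(X, F) = -7 + (X - 38)*(F - 63) = -7 + (-38 + X)*(-63 + F) = -7 + (-63 + F)*(-38 + X))
j((33 + 16)*(-18 - 10), p) - 3866 = (2387 - 63*(33 + 16)*(-18 - 10) - 38*600 + 600*((33 + 16)*(-18 - 10))) - 3866 = (2387 - 3087*(-28) - 22800 + 600*(49*(-28))) - 3866 = (2387 - 63*(-1372) - 22800 + 600*(-1372)) - 3866 = (2387 + 86436 - 22800 - 823200) - 3866 = -757177 - 3866 = -761043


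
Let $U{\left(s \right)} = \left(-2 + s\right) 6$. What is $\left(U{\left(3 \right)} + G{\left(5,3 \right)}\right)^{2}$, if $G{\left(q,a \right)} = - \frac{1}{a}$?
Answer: $\frac{289}{9} \approx 32.111$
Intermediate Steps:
$U{\left(s \right)} = -12 + 6 s$
$\left(U{\left(3 \right)} + G{\left(5,3 \right)}\right)^{2} = \left(\left(-12 + 6 \cdot 3\right) - \frac{1}{3}\right)^{2} = \left(\left(-12 + 18\right) - \frac{1}{3}\right)^{2} = \left(6 - \frac{1}{3}\right)^{2} = \left(\frac{17}{3}\right)^{2} = \frac{289}{9}$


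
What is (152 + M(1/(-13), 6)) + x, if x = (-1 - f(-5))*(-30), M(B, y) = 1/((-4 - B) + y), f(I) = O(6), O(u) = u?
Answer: 9787/27 ≈ 362.48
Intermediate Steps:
f(I) = 6
M(B, y) = 1/(-4 + y - B)
x = 210 (x = (-1 - 1*6)*(-30) = (-1 - 6)*(-30) = -7*(-30) = 210)
(152 + M(1/(-13), 6)) + x = (152 + 1/(-4 + 6 - 1/(-13))) + 210 = (152 + 1/(-4 + 6 - 1*(-1/13))) + 210 = (152 + 1/(-4 + 6 + 1/13)) + 210 = (152 + 1/(27/13)) + 210 = (152 + 13/27) + 210 = 4117/27 + 210 = 9787/27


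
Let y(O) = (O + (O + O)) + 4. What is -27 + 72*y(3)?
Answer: 909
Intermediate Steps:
y(O) = 4 + 3*O (y(O) = (O + 2*O) + 4 = 3*O + 4 = 4 + 3*O)
-27 + 72*y(3) = -27 + 72*(4 + 3*3) = -27 + 72*(4 + 9) = -27 + 72*13 = -27 + 936 = 909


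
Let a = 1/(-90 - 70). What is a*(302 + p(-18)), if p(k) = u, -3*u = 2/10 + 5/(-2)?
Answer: -9083/4800 ≈ -1.8923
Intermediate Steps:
u = 23/30 (u = -(2/10 + 5/(-2))/3 = -(2*(⅒) + 5*(-½))/3 = -(⅕ - 5/2)/3 = -⅓*(-23/10) = 23/30 ≈ 0.76667)
p(k) = 23/30
a = -1/160 (a = 1/(-160) = -1/160 ≈ -0.0062500)
a*(302 + p(-18)) = -(302 + 23/30)/160 = -1/160*9083/30 = -9083/4800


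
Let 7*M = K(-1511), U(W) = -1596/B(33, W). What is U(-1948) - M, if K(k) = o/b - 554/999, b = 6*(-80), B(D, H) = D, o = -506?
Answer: -298061299/6153840 ≈ -48.435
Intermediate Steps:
b = -480
K(k) = 39929/79920 (K(k) = -506/(-480) - 554/999 = -506*(-1/480) - 554*1/999 = 253/240 - 554/999 = 39929/79920)
U(W) = -532/11 (U(W) = -1596/33 = -1596*1/33 = -532/11)
M = 39929/559440 (M = (⅐)*(39929/79920) = 39929/559440 ≈ 0.071373)
U(-1948) - M = -532/11 - 1*39929/559440 = -532/11 - 39929/559440 = -298061299/6153840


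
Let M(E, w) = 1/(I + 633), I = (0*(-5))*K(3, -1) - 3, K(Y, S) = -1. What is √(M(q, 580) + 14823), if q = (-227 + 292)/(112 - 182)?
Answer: √653694370/210 ≈ 121.75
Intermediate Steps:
q = -13/14 (q = 65/(-70) = 65*(-1/70) = -13/14 ≈ -0.92857)
I = -3 (I = (0*(-5))*(-1) - 3 = 0*(-1) - 3 = 0 - 3 = -3)
M(E, w) = 1/630 (M(E, w) = 1/(-3 + 633) = 1/630)
√(M(q, 580) + 14823) = √(1/630 + 14823) = √(9338491/630) = √653694370/210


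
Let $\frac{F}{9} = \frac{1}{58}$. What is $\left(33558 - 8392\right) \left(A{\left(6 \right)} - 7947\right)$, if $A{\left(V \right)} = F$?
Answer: $- \frac{5799718611}{29} \approx -1.9999 \cdot 10^{8}$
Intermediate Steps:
$F = \frac{9}{58} \approx 0.15517$
$A{\left(V \right)} = \frac{9}{58}$
$\left(33558 - 8392\right) \left(A{\left(6 \right)} - 7947\right) = \left(33558 - 8392\right) \left(\frac{9}{58} - 7947\right) = 25166 \left(- \frac{460917}{58}\right) = - \frac{5799718611}{29}$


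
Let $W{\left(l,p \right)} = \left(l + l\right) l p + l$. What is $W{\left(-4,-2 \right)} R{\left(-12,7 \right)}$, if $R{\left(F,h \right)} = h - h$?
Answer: $0$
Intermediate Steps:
$R{\left(F,h \right)} = 0$
$W{\left(l,p \right)} = l + 2 p l^{2}$ ($W{\left(l,p \right)} = 2 l l p + l = 2 l^{2} p + l = 2 p l^{2} + l = l + 2 p l^{2}$)
$W{\left(-4,-2 \right)} R{\left(-12,7 \right)} = - 4 \left(1 + 2 \left(-4\right) \left(-2\right)\right) 0 = - 4 \left(1 + 16\right) 0 = \left(-4\right) 17 \cdot 0 = \left(-68\right) 0 = 0$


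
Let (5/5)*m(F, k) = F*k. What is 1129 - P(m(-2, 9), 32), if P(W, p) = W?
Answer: 1147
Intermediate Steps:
m(F, k) = F*k
1129 - P(m(-2, 9), 32) = 1129 - (-2)*9 = 1129 - 1*(-18) = 1129 + 18 = 1147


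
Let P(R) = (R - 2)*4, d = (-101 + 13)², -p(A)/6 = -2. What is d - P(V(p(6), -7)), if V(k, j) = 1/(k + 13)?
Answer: 193796/25 ≈ 7751.8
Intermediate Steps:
p(A) = 12 (p(A) = -6*(-2) = 12)
V(k, j) = 1/(13 + k)
d = 7744 (d = (-88)² = 7744)
P(R) = -8 + 4*R (P(R) = (-2 + R)*4 = -8 + 4*R)
d - P(V(p(6), -7)) = 7744 - (-8 + 4/(13 + 12)) = 7744 - (-8 + 4/25) = 7744 - 1*(-196/25) = 7744 + 196/25 = 193796/25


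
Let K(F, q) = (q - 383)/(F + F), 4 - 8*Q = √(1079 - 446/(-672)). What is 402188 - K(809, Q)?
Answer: 1301481133/3236 + √7618107/1087296 ≈ 4.0219e+5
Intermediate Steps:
Q = ½ - √7618107/672 (Q = ½ - √(1079 - 446/(-672))/8 = ½ - √(1079 - 446*(-1/672))/8 = ½ - √(1079 + 223/336)/8 = ½ - √7618107/672 ≈ -3.6073)
K(F, q) = (-383 + q)/(2*F) (K(F, q) = (-383 + q)/((2*F)) = (-383 + q)*(1/(2*F)) = (-383 + q)/(2*F))
402188 - K(809, Q) = 402188 - (-383 + (½ - √7618107/672))/(2*809) = 402188 - (-765/2 - √7618107/672)/(2*809) = 402188 - (-765/3236 - √7618107/1087296) = 402188 + (765/3236 + √7618107/1087296) = 1301481133/3236 + √7618107/1087296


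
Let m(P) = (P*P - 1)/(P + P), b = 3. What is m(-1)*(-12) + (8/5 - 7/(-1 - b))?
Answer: 67/20 ≈ 3.3500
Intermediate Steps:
m(P) = (-1 + P²)/(2*P) (m(P) = (P² - 1)/((2*P)) = (-1 + P²)*(1/(2*P)) = (-1 + P²)/(2*P))
m(-1)*(-12) + (8/5 - 7/(-1 - b)) = ((½)*(-1 + (-1)²)/(-1))*(-12) + (8/5 - 7/(-1 - 1*3)) = ((½)*(-1)*(-1 + 1))*(-12) + (8*(⅕) - 7/(-1 - 3)) = ((½)*(-1)*0)*(-12) + (8/5 - 7/(-4)) = 0*(-12) + (8/5 - 7*(-¼)) = 0 + (8/5 + 7/4) = 0 + 67/20 = 67/20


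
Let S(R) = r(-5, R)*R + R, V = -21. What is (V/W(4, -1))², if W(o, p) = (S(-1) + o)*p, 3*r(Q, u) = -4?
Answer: 3969/169 ≈ 23.485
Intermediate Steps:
r(Q, u) = -4/3 (r(Q, u) = (⅓)*(-4) = -4/3)
S(R) = -R/3 (S(R) = -4*R/3 + R = -R/3)
W(o, p) = p*(⅓ + o) (W(o, p) = (-⅓*(-1) + o)*p = (⅓ + o)*p = p*(⅓ + o))
(V/W(4, -1))² = (-21*(-1/(⅓ + 4)))² = (-21/((-1*13/3)))² = (-21/(-13/3))² = (-21*(-3/13))² = (63/13)² = 3969/169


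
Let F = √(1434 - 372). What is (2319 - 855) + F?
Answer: 1464 + 3*√118 ≈ 1496.6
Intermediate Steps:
F = 3*√118 (F = √1062 = 3*√118 ≈ 32.588)
(2319 - 855) + F = (2319 - 855) + 3*√118 = 1464 + 3*√118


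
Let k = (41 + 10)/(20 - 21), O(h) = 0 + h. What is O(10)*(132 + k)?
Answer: 810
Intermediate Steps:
O(h) = h
k = -51 (k = 51/(-1) = 51*(-1) = -51)
O(10)*(132 + k) = 10*(132 - 51) = 10*81 = 810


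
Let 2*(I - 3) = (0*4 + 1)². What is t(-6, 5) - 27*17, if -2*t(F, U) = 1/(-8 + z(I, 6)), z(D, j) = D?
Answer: -4130/9 ≈ -458.89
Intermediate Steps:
I = 7/2 (I = 3 + (0*4 + 1)²/2 = 3 + (0 + 1)²/2 = 3 + (½)*1² = 3 + (½)*1 = 3 + ½ = 7/2 ≈ 3.5000)
t(F, U) = ⅑ (t(F, U) = -1/(2*(-8 + 7/2)) = -1/(2*(-9/2)) = -½*(-2/9) = ⅑)
t(-6, 5) - 27*17 = ⅑ - 27*17 = ⅑ - 459 = -4130/9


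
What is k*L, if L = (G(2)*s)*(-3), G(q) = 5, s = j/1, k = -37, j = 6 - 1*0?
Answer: 3330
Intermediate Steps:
j = 6 (j = 6 + 0 = 6)
s = 6 (s = 6/1 = 6*1 = 6)
L = -90 (L = (5*6)*(-3) = 30*(-3) = -90)
k*L = -37*(-90) = 3330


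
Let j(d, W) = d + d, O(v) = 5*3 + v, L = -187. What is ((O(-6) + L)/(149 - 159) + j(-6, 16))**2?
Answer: 841/25 ≈ 33.640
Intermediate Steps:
O(v) = 15 + v
j(d, W) = 2*d
((O(-6) + L)/(149 - 159) + j(-6, 16))**2 = (((15 - 6) - 187)/(149 - 159) + 2*(-6))**2 = ((9 - 187)/(-10) - 12)**2 = (-178*(-1/10) - 12)**2 = (89/5 - 12)**2 = (29/5)**2 = 841/25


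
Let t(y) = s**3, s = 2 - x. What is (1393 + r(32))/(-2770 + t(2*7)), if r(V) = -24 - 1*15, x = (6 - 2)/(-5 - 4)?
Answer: -493533/1004341 ≈ -0.49140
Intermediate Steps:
x = -4/9 (x = 4/(-9) = 4*(-1/9) = -4/9 ≈ -0.44444)
r(V) = -39 (r(V) = -24 - 15 = -39)
s = 22/9 (s = 2 - 1*(-4/9) = 2 + 4/9 = 22/9 ≈ 2.4444)
t(y) = 10648/729 (t(y) = (22/9)**3 = 10648/729)
(1393 + r(32))/(-2770 + t(2*7)) = (1393 - 39)/(-2770 + 10648/729) = 1354/(-2008682/729) = 1354*(-729/2008682) = -493533/1004341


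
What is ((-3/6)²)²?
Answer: 1/16 ≈ 0.062500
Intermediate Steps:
((-3/6)²)² = ((-3*⅙)²)² = ((-½)²)² = (¼)² = 1/16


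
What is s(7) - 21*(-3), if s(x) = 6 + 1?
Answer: 70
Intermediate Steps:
s(x) = 7
s(7) - 21*(-3) = 7 - 21*(-3) = 7 + 63 = 70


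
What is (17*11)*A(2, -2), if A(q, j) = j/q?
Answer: -187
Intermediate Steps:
(17*11)*A(2, -2) = (17*11)*(-2/2) = 187*(-2*½) = 187*(-1) = -187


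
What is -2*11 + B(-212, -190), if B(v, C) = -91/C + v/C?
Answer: -3877/190 ≈ -20.405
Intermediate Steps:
-2*11 + B(-212, -190) = -2*11 + (-91 - 212)/(-190) = -22 - 1/190*(-303) = -22 + 303/190 = -3877/190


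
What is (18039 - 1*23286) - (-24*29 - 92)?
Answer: -4459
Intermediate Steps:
(18039 - 1*23286) - (-24*29 - 92) = (18039 - 23286) - (-696 - 92) = -5247 - 1*(-788) = -5247 + 788 = -4459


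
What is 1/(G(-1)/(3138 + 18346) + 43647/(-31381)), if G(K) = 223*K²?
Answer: -674189404/930714185 ≈ -0.72438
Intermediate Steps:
1/(G(-1)/(3138 + 18346) + 43647/(-31381)) = 1/((223*(-1)²)/(3138 + 18346) + 43647/(-31381)) = 1/((223*1)/21484 + 43647*(-1/31381)) = 1/(223*(1/21484) - 43647/31381) = 1/(223/21484 - 43647/31381) = 1/(-930714185/674189404) = -674189404/930714185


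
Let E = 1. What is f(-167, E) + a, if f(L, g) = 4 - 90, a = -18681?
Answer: -18767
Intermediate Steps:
f(L, g) = -86
f(-167, E) + a = -86 - 18681 = -18767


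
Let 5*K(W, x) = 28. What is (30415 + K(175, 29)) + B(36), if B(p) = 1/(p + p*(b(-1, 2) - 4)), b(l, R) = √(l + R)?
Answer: 10951411/360 ≈ 30421.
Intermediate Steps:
b(l, R) = √(R + l)
K(W, x) = 28/5 (K(W, x) = (⅕)*28 = 28/5)
B(p) = -1/(2*p) (B(p) = 1/(p + p*(√(2 - 1) - 4)) = 1/(p + p*(√1 - 4)) = 1/(p + p*(1 - 4)) = 1/(p + p*(-3)) = 1/(p - 3*p) = 1/(-2*p) = -1/(2*p))
(30415 + K(175, 29)) + B(36) = (30415 + 28/5) - ½/36 = 152103/5 - ½*1/36 = 152103/5 - 1/72 = 10951411/360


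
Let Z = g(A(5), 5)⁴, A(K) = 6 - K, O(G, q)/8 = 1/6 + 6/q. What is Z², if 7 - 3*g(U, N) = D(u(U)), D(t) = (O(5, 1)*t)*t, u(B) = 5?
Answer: 33561263504086827356735765761/43046721 ≈ 7.7965e+20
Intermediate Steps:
O(G, q) = 4/3 + 48/q (O(G, q) = 8*(1/6 + 6/q) = 8*(1*(⅙) + 6/q) = 8*(⅙ + 6/q) = 4/3 + 48/q)
D(t) = 148*t²/3 (D(t) = ((4/3 + 48/1)*t)*t = ((4/3 + 48*1)*t)*t = ((4/3 + 48)*t)*t = (148*t/3)*t = 148*t²/3)
g(U, N) = -3679/9 (g(U, N) = 7/3 - 148*5²/9 = 7/3 - 148*25/9 = 7/3 - ⅓*3700/3 = 7/3 - 3700/9 = -3679/9)
Z = 183197334871681/6561 (Z = (-3679/9)⁴ = 183197334871681/6561 ≈ 2.7922e+10)
Z² = (183197334871681/6561)² = 33561263504086827356735765761/43046721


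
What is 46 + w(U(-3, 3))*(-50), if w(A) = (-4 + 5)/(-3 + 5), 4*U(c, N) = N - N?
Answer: 21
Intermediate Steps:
U(c, N) = 0 (U(c, N) = (N - N)/4 = (1/4)*0 = 0)
w(A) = 1/2
46 + w(U(-3, 3))*(-50) = 46 + (1/2)*(-50) = 46 - 25 = 21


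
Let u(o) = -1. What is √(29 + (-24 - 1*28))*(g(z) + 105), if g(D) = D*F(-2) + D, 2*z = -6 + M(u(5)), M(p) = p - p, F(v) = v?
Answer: 108*I*√23 ≈ 517.95*I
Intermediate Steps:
M(p) = 0
z = -3 (z = (-6 + 0)/2 = (½)*(-6) = -3)
g(D) = -D (g(D) = D*(-2) + D = -2*D + D = -D)
√(29 + (-24 - 1*28))*(g(z) + 105) = √(29 + (-24 - 1*28))*(-1*(-3) + 105) = √(29 + (-24 - 28))*(3 + 105) = √(29 - 52)*108 = √(-23)*108 = (I*√23)*108 = 108*I*√23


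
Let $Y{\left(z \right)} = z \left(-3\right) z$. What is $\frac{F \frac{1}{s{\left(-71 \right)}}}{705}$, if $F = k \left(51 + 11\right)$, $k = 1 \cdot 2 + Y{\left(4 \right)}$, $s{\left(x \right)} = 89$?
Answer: $- \frac{2852}{62745} \approx -0.045454$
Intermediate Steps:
$Y{\left(z \right)} = - 3 z^{2}$ ($Y{\left(z \right)} = - 3 z z = - 3 z^{2}$)
$k = -46$ ($k = 1 \cdot 2 - 3 \cdot 4^{2} = 2 - 48 = -46$)
$F = -2852$ ($F = - 46 \left(51 + 11\right) = \left(-46\right) 62 = -2852$)
$\frac{F \frac{1}{s{\left(-71 \right)}}}{705} = \frac{\left(-2852\right) \frac{1}{89}}{705} = \left(-2852\right) \frac{1}{89} \cdot \frac{1}{705} = \left(- \frac{2852}{89}\right) \frac{1}{705} = - \frac{2852}{62745}$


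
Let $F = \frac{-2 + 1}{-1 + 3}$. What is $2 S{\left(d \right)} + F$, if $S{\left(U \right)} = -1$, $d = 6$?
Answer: $- \frac{5}{2} \approx -2.5$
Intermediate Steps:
$F = - \frac{1}{2} \approx -0.5$
$2 S{\left(d \right)} + F = 2 \left(-1\right) - \frac{1}{2} = -2 - \frac{1}{2} = - \frac{5}{2}$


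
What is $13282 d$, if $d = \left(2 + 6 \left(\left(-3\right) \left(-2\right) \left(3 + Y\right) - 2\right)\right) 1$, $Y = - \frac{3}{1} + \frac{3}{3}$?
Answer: $345332$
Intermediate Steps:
$Y = -2$ ($Y = \left(-3\right) 1 + 3 \cdot \frac{1}{3} = -3 + 1 = -2$)
$d = 26$ ($d = \left(2 + 6 \left(\left(-3\right) \left(-2\right) \left(3 - 2\right) - 2\right)\right) 1 = \left(2 + 6 \left(6 \cdot 1 - 2\right)\right) 1 = \left(2 + 6 \left(6 - 2\right)\right) 1 = \left(2 + 6 \cdot 4\right) 1 = \left(2 + 24\right) 1 = 26 \cdot 1 = 26$)
$13282 d = 13282 \cdot 26 = 345332$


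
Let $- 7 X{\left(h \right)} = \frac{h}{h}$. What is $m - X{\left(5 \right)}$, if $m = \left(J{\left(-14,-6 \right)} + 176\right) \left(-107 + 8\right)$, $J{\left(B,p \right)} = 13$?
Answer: $- \frac{130976}{7} \approx -18711.0$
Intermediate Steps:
$X{\left(h \right)} = - \frac{1}{7}$ ($X{\left(h \right)} = - \frac{h \frac{1}{h}}{7} = \left(- \frac{1}{7}\right) 1 = - \frac{1}{7}$)
$m = -18711$ ($m = \left(13 + 176\right) \left(-107 + 8\right) = 189 \left(-99\right) = -18711$)
$m - X{\left(5 \right)} = -18711 - - \frac{1}{7} = -18711 + \frac{1}{7} = - \frac{130976}{7}$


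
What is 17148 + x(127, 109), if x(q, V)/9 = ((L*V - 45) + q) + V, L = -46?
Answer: -26259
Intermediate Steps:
x(q, V) = -405 - 405*V + 9*q (x(q, V) = 9*(((-46*V - 45) + q) + V) = 9*(((-45 - 46*V) + q) + V) = 9*((-45 + q - 46*V) + V) = 9*(-45 + q - 45*V) = -405 - 405*V + 9*q)
17148 + x(127, 109) = 17148 + (-405 - 405*109 + 9*127) = 17148 + (-405 - 44145 + 1143) = 17148 - 43407 = -26259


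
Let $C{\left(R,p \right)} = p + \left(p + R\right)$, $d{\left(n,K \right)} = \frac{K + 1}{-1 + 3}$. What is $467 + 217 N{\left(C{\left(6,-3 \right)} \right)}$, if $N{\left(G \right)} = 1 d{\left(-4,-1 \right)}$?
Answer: $467$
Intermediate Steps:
$d{\left(n,K \right)} = \frac{1}{2} + \frac{K}{2}$ ($d{\left(n,K \right)} = \frac{1 + K}{2} = \left(1 + K\right) \frac{1}{2} = \frac{1}{2} + \frac{K}{2}$)
$C{\left(R,p \right)} = R + 2 p$ ($C{\left(R,p \right)} = p + \left(R + p\right) = R + 2 p$)
$N{\left(G \right)} = 0$ ($N{\left(G \right)} = 1 \left(\frac{1}{2} + \frac{1}{2} \left(-1\right)\right) = 1 \left(\frac{1}{2} - \frac{1}{2}\right) = 1 \cdot 0 = 0$)
$467 + 217 N{\left(C{\left(6,-3 \right)} \right)} = 467 + 217 \cdot 0 = 467 + 0 = 467$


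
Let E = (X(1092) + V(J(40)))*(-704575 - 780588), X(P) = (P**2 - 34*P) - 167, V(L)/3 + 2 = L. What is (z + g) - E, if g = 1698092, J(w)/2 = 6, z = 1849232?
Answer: 1715662359761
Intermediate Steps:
J(w) = 12 (J(w) = 2*6 = 12)
V(L) = -6 + 3*L
X(P) = -167 + P**2 - 34*P
E = -1715658812437 (E = ((-167 + 1092**2 - 34*1092) + (-6 + 3*12))*(-704575 - 780588) = ((-167 + 1192464 - 37128) + (-6 + 36))*(-1485163) = (1155169 + 30)*(-1485163) = 1155199*(-1485163) = -1715658812437)
(z + g) - E = (1849232 + 1698092) - 1*(-1715658812437) = 3547324 + 1715658812437 = 1715662359761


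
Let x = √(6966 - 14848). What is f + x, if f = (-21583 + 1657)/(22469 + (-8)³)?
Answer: -6642/7319 + I*√7882 ≈ -0.9075 + 88.781*I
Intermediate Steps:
f = -6642/7319 (f = -19926/(22469 - 512) = -19926/21957 = -19926*1/21957 = -6642/7319 ≈ -0.90750)
x = I*√7882 (x = √(-7882) = I*√7882 ≈ 88.781*I)
f + x = -6642/7319 + I*√7882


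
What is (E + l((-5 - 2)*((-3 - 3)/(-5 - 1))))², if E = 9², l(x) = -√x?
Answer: (81 - I*√7)² ≈ 6554.0 - 428.61*I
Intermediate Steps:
E = 81
(E + l((-5 - 2)*((-3 - 3)/(-5 - 1))))² = (81 - √((-5 - 2)*((-3 - 3)/(-5 - 1))))² = (81 - √(-(-42)/(-6)))² = (81 - √(-(-42)*(-1)/6))² = (81 - √(-7*1))² = (81 - √(-7))² = (81 - I*√7)²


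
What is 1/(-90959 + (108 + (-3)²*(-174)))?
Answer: -1/92417 ≈ -1.0821e-5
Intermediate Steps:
1/(-90959 + (108 + (-3)²*(-174))) = 1/(-90959 + (108 + 9*(-174))) = 1/(-90959 + (108 - 1566)) = 1/(-90959 - 1458) = 1/(-92417) = -1/92417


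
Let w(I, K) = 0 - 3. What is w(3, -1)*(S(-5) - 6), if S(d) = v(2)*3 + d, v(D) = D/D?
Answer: 24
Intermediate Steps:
v(D) = 1
w(I, K) = -3
S(d) = 3 + d (S(d) = 1*3 + d = 3 + d)
w(3, -1)*(S(-5) - 6) = -3*((3 - 5) - 6) = -3*(-2 - 6) = -3*(-8) = 24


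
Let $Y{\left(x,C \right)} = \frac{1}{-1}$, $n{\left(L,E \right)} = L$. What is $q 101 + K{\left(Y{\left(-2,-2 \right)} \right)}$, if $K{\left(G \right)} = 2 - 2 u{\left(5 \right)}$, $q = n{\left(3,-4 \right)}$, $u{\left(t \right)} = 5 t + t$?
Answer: $245$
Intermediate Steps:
$u{\left(t \right)} = 6 t$
$Y{\left(x,C \right)} = -1$
$q = 3$
$K{\left(G \right)} = -58$ ($K{\left(G \right)} = 2 - 2 \cdot 6 \cdot 5 = 2 - 60 = -58$)
$q 101 + K{\left(Y{\left(-2,-2 \right)} \right)} = 3 \cdot 101 - 58 = 303 - 58 = 245$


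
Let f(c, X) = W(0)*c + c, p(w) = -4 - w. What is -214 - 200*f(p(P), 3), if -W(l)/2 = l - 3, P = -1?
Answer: 3986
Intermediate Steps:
W(l) = 6 - 2*l (W(l) = -2*(l - 3) = -2*(-3 + l) = 6 - 2*l)
f(c, X) = 7*c (f(c, X) = (6 - 2*0)*c + c = (6 + 0)*c + c = 6*c + c = 7*c)
-214 - 200*f(p(P), 3) = -214 - 1400*(-4 - 1*(-1)) = -214 - 1400*(-4 + 1) = -214 - 1400*(-3) = -214 - 200*(-21) = -214 + 4200 = 3986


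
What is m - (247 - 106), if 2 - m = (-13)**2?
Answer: -308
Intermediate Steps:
m = -167 (m = 2 - 1*(-13)**2 = 2 - 1*169 = 2 - 169 = -167)
m - (247 - 106) = -167 - (247 - 106) = -167 - 1*141 = -167 - 141 = -308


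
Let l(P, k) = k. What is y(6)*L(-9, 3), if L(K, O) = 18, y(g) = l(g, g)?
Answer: 108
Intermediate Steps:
y(g) = g
y(6)*L(-9, 3) = 6*18 = 108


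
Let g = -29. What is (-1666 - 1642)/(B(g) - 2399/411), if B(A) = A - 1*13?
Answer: 1359588/19661 ≈ 69.151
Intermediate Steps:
B(A) = -13 + A (B(A) = A - 13 = -13 + A)
(-1666 - 1642)/(B(g) - 2399/411) = (-1666 - 1642)/((-13 - 29) - 2399/411) = -3308/(-42 - 2399*1/411) = -3308/(-42 - 2399/411) = -3308/(-19661/411) = -3308*(-411/19661) = 1359588/19661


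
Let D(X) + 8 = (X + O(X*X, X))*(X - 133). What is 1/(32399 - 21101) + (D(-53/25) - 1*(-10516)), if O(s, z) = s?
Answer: 1798354058929/176531250 ≈ 10187.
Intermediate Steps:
D(X) = -8 + (-133 + X)*(X + X**2) (D(X) = -8 + (X + X*X)*(X - 133) = -8 + (X + X**2)*(-133 + X) = -8 + (-133 + X)*(X + X**2))
1/(32399 - 21101) + (D(-53/25) - 1*(-10516)) = 1/(32399 - 21101) + ((-8 + (-53/25)**3 - (-7049)/25 - 132*(-53/25)**2) - 1*(-10516)) = 1/11298 + ((-8 + (-53*1/25)**3 - (-7049)/25 - 132*(-53*1/25)**2) + 10516) = 1/11298 + ((-8 + (-53/25)**3 - 133*(-53/25) - 132*(-53/25)**2) + 10516) = 1/11298 + ((-8 - 148877/15625 + 7049/25 - 132*2809/625) + 10516) = 1/11298 + ((-8 - 148877/15625 + 7049/25 - 370788/625) + 10516) = 1/11298 + (-5137952/15625 + 10516) = 1/11298 + 159174548/15625 = 1798354058929/176531250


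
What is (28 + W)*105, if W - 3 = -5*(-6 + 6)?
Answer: 3255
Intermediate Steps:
W = 3 (W = 3 - 5*(-6 + 6) = 3 - 5*0 = 3 + 0 = 3)
(28 + W)*105 = (28 + 3)*105 = 31*105 = 3255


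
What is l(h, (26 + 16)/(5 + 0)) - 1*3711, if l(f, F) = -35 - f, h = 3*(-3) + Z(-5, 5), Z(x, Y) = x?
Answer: -3732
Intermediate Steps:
h = -14 (h = 3*(-3) - 5 = -9 - 5 = -14)
l(h, (26 + 16)/(5 + 0)) - 1*3711 = (-35 - 1*(-14)) - 1*3711 = (-35 + 14) - 3711 = -21 - 3711 = -3732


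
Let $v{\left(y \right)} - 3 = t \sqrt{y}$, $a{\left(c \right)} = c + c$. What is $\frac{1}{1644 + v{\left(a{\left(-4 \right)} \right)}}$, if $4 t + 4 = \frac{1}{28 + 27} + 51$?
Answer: $\frac{553575}{912109547} - \frac{23705 i \sqrt{2}}{2736328641} \approx 0.00060692 - 1.2251 \cdot 10^{-5} i$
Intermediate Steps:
$t = \frac{1293}{110}$ ($t = -1 + \frac{\frac{1}{28 + 27} + 51}{4} = -1 + \frac{\frac{1}{55} + 51}{4} = -1 + \frac{1}{4} \cdot \frac{2806}{55} = -1 + \frac{1403}{110} = \frac{1293}{110} \approx 11.755$)
$a{\left(c \right)} = 2 c$
$v{\left(y \right)} = 3 + \frac{1293 \sqrt{y}}{110}$
$\frac{1}{1644 + v{\left(a{\left(-4 \right)} \right)}} = \frac{1}{1644 + \left(3 + \frac{1293 \sqrt{2 \left(-4\right)}}{110}\right)} = \frac{1}{1644 + \left(3 + \frac{1293 \sqrt{-8}}{110}\right)} = \frac{1}{1644 + \left(3 + \frac{1293 \cdot 2 i \sqrt{2}}{110}\right)} = \frac{1}{1644 + \left(3 + \frac{1293 i \sqrt{2}}{55}\right)} = \frac{1}{1647 + \frac{1293 i \sqrt{2}}{55}}$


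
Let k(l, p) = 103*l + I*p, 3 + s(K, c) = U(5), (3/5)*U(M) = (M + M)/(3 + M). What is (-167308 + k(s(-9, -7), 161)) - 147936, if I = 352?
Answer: -3103997/12 ≈ -2.5867e+5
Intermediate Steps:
U(M) = 10*M/(3*(3 + M)) (U(M) = 5*((M + M)/(3 + M))/3 = 5*((2*M)/(3 + M))/3 = 5*(2*M/(3 + M))/3 = 10*M/(3*(3 + M)))
s(K, c) = -11/12 (s(K, c) = -3 + (10/3)*5/(3 + 5) = -3 + (10/3)*5/8 = -3 + (10/3)*5*(1/8) = -3 + 25/12 = -11/12)
k(l, p) = 103*l + 352*p
(-167308 + k(s(-9, -7), 161)) - 147936 = (-167308 + (103*(-11/12) + 352*161)) - 147936 = (-167308 + (-1133/12 + 56672)) - 147936 = (-167308 + 678931/12) - 147936 = -1328765/12 - 147936 = -3103997/12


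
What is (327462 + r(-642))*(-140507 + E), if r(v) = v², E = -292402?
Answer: -320190752034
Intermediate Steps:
(327462 + r(-642))*(-140507 + E) = (327462 + (-642)²)*(-140507 - 292402) = (327462 + 412164)*(-432909) = 739626*(-432909) = -320190752034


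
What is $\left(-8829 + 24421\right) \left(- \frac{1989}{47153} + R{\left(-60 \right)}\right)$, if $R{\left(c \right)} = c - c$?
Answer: $- \frac{31012488}{47153} \approx -657.7$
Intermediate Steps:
$R{\left(c \right)} = 0$
$\left(-8829 + 24421\right) \left(- \frac{1989}{47153} + R{\left(-60 \right)}\right) = \left(-8829 + 24421\right) \left(- \frac{1989}{47153} + 0\right) = 15592 \left(\left(-1989\right) \frac{1}{47153} + 0\right) = 15592 \left(- \frac{1989}{47153} + 0\right) = 15592 \left(- \frac{1989}{47153}\right) = - \frac{31012488}{47153}$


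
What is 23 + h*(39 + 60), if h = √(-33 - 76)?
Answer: 23 + 99*I*√109 ≈ 23.0 + 1033.6*I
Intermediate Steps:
h = I*√109 (h = √(-109) = I*√109 ≈ 10.44*I)
23 + h*(39 + 60) = 23 + (I*√109)*(39 + 60) = 23 + (I*√109)*99 = 23 + 99*I*√109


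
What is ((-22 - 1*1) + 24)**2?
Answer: 1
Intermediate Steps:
((-22 - 1*1) + 24)**2 = ((-22 - 1) + 24)**2 = (-23 + 24)**2 = 1**2 = 1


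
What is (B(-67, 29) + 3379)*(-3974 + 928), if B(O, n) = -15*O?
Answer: -13353664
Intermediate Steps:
(B(-67, 29) + 3379)*(-3974 + 928) = (-15*(-67) + 3379)*(-3974 + 928) = (1005 + 3379)*(-3046) = 4384*(-3046) = -13353664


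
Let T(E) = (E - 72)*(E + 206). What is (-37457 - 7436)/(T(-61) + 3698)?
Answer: 44893/15587 ≈ 2.8802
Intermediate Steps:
T(E) = (-72 + E)*(206 + E)
(-37457 - 7436)/(T(-61) + 3698) = (-37457 - 7436)/((-14832 + (-61)**2 + 134*(-61)) + 3698) = -44893/((-14832 + 3721 - 8174) + 3698) = -44893/(-19285 + 3698) = -44893/(-15587) = -44893*(-1/15587) = 44893/15587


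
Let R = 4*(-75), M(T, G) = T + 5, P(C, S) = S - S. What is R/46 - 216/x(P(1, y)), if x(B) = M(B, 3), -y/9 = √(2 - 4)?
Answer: -5718/115 ≈ -49.722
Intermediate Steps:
y = -9*I*√2 (y = -9*√(2 - 4) = -9*I*√2 ≈ -12.728*I)
P(C, S) = 0
M(T, G) = 5 + T
x(B) = 5 + B
R = -300
R/46 - 216/x(P(1, y)) = -300/46 - 216/(5 + 0) = -300*1/46 - 216/5 = -150/23 - 216*⅕ = -150/23 - 216/5 = -5718/115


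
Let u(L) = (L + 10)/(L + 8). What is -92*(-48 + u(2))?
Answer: 21528/5 ≈ 4305.6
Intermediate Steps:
u(L) = (10 + L)/(8 + L)
-92*(-48 + u(2)) = -92*(-48 + (10 + 2)/(8 + 2)) = -92*(-48 + 12/10) = -92*(-48 + (⅒)*12) = -92*(-48 + 6/5) = -92*(-234/5) = 21528/5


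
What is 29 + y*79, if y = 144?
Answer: 11405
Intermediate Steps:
29 + y*79 = 29 + 144*79 = 29 + 11376 = 11405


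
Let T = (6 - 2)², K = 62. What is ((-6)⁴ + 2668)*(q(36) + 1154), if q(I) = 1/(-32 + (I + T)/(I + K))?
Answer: 3526808458/771 ≈ 4.5743e+6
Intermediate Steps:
T = 16 (T = 4² = 16)
q(I) = 1/(-32 + (16 + I)/(62 + I)) (q(I) = 1/(-32 + (I + 16)/(I + 62)) = 1/(-32 + (16 + I)/(62 + I)))
((-6)⁴ + 2668)*(q(36) + 1154) = ((-6)⁴ + 2668)*((-62 - 1*36)/(1968 + 31*36) + 1154) = (1296 + 2668)*((-62 - 36)/(1968 + 1116) + 1154) = 3964*(-98/3084 + 1154) = 3964*((1/3084)*(-98) + 1154) = 3964*(-49/1542 + 1154) = 3964*(1779419/1542) = 3526808458/771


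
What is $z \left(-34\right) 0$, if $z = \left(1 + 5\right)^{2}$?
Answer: $0$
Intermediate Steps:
$z = 36$ ($z = 6^{2} = 36$)
$z \left(-34\right) 0 = 36 \left(-34\right) 0 = \left(-1224\right) 0 = 0$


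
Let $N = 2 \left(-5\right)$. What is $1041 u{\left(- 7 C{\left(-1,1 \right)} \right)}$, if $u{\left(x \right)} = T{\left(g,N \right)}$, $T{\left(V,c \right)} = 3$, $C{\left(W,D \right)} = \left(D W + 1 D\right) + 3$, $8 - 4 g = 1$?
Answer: $3123$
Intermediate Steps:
$g = \frac{7}{4}$ ($g = 2 - \frac{1}{4} = \frac{7}{4} \approx 1.75$)
$N = -10$
$C{\left(W,D \right)} = 3 + D + D W$ ($C{\left(W,D \right)} = \left(D W + D\right) + 3 = \left(D + D W\right) + 3 = 3 + D + D W$)
$u{\left(x \right)} = 3$
$1041 u{\left(- 7 C{\left(-1,1 \right)} \right)} = 1041 \cdot 3 = 3123$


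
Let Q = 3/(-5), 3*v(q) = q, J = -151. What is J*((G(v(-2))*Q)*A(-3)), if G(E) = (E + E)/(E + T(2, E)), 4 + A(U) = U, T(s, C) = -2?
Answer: -3171/10 ≈ -317.10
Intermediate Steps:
v(q) = q/3
A(U) = -4 + U
G(E) = 2*E/(-2 + E) (G(E) = (E + E)/(E - 2) = (2*E)/(-2 + E) = 2*E/(-2 + E))
Q = -3/5 (Q = 3*(-1/5) = -3/5 ≈ -0.60000)
J*((G(v(-2))*Q)*A(-3)) = -151*(2*((1/3)*(-2))/(-2 + (1/3)*(-2)))*(-3/5)*(-4 - 3) = -151*(2*(-2/3)/(-2 - 2/3))*(-3/5)*(-7) = -151*(2*(-2/3)/(-8/3))*(-3/5)*(-7) = -151*(2*(-2/3)*(-3/8))*(-3/5)*(-7) = -151*(1/2)*(-3/5)*(-7) = -(-453)*(-7)/10 = -151*21/10 = -3171/10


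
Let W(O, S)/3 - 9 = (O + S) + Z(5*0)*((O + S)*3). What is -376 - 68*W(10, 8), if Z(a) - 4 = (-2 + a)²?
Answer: -94012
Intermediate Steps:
Z(a) = 4 + (-2 + a)²
W(O, S) = 27 + 75*O + 75*S (W(O, S) = 27 + 3*((O + S) + (4 + (-2 + 5*0)²)*((O + S)*3)) = 27 + 3*((O + S) + (4 + (-2 + 0)²)*(3*O + 3*S)) = 27 + 3*((O + S) + (4 + (-2)²)*(3*O + 3*S)) = 27 + 3*((O + S) + (4 + 4)*(3*O + 3*S)) = 27 + 3*((O + S) + 8*(3*O + 3*S)) = 27 + 3*((O + S) + (24*O + 24*S)) = 27 + 3*(25*O + 25*S) = 27 + (75*O + 75*S) = 27 + 75*O + 75*S)
-376 - 68*W(10, 8) = -376 - 68*(27 + 75*10 + 75*8) = -376 - 68*(27 + 750 + 600) = -376 - 68*1377 = -376 - 93636 = -94012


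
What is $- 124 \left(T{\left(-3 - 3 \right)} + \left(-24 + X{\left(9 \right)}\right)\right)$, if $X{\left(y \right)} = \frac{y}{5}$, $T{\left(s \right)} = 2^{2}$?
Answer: $\frac{11284}{5} \approx 2256.8$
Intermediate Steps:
$T{\left(s \right)} = 4$
$X{\left(y \right)} = \frac{y}{5}$ ($X{\left(y \right)} = y \frac{1}{5} = \frac{y}{5}$)
$- 124 \left(T{\left(-3 - 3 \right)} + \left(-24 + X{\left(9 \right)}\right)\right) = - 124 \left(4 + \left(-24 + \frac{1}{5} \cdot 9\right)\right) = - 124 \left(4 + \left(-24 + \frac{9}{5}\right)\right) = - 124 \left(4 - \frac{111}{5}\right) = \left(-124\right) \left(- \frac{91}{5}\right) = \frac{11284}{5}$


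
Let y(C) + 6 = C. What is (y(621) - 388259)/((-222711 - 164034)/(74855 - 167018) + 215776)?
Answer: -11908811324/6628983411 ≈ -1.7965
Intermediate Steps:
y(C) = -6 + C
(y(621) - 388259)/((-222711 - 164034)/(74855 - 167018) + 215776) = ((-6 + 621) - 388259)/((-222711 - 164034)/(74855 - 167018) + 215776) = (615 - 388259)/(-386745/(-92163) + 215776) = -387644/(-386745*(-1/92163) + 215776) = -387644/(128915/30721 + 215776) = -387644/6628983411/30721 = -387644*30721/6628983411 = -11908811324/6628983411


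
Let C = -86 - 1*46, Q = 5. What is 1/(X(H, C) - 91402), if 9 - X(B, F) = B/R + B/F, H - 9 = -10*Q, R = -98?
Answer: -6468/591134639 ≈ -1.0942e-5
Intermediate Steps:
C = -132 (C = -86 - 46 = -132)
H = -41 (H = 9 - 10*5 = 9 - 50 = -41)
X(B, F) = 9 + B/98 - B/F (X(B, F) = 9 - (B/(-98) + B/F) = 9 - (B*(-1/98) + B/F) = 9 - (-B/98 + B/F) = 9 + (B/98 - B/F) = 9 + B/98 - B/F)
1/(X(H, C) - 91402) = 1/((9 + (1/98)*(-41) - 1*(-41)/(-132)) - 91402) = 1/((9 - 41/98 - 1*(-41)*(-1/132)) - 91402) = 1/((9 - 41/98 - 41/132) - 91402) = 1/(53497/6468 - 91402) = 1/(-591134639/6468) = -6468/591134639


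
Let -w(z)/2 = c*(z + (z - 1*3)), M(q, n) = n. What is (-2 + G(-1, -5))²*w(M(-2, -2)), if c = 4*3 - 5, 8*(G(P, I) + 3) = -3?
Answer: 90601/32 ≈ 2831.3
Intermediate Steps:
G(P, I) = -27/8 (G(P, I) = -3 + (⅛)*(-3) = -3 - 3/8 = -27/8)
c = 7 (c = 12 - 5 = 7)
w(z) = 42 - 28*z (w(z) = -14*(z + (z - 1*3)) = -14*(z + (z - 3)) = -14*(z + (-3 + z)) = -14*(-3 + 2*z) = -2*(-21 + 14*z) = 42 - 28*z)
(-2 + G(-1, -5))²*w(M(-2, -2)) = (-2 - 27/8)²*(42 - 28*(-2)) = (-43/8)²*(42 + 56) = (1849/64)*98 = 90601/32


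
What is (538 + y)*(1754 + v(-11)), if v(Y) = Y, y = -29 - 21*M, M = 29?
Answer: -174300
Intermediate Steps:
y = -638 (y = -29 - 21*29 = -29 - 609 = -638)
(538 + y)*(1754 + v(-11)) = (538 - 638)*(1754 - 11) = -100*1743 = -174300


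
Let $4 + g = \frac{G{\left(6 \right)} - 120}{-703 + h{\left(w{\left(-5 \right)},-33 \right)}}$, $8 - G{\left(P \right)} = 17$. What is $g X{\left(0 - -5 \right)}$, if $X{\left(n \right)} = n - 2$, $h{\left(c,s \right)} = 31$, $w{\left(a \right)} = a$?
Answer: $- \frac{2559}{224} \approx -11.424$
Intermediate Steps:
$G{\left(P \right)} = -9$ ($G{\left(P \right)} = 8 - 17 = -9$)
$g = - \frac{853}{224}$ ($g = -4 + \frac{-9 - 120}{-703 + 31} = -4 - \frac{129}{-672} = -4 - - \frac{43}{224} = -4 + \frac{43}{224} = - \frac{853}{224} \approx -3.808$)
$X{\left(n \right)} = -2 + n$
$g X{\left(0 - -5 \right)} = - \frac{853 \left(-2 + \left(0 - -5\right)\right)}{224} = - \frac{853 \left(-2 + \left(0 + 5\right)\right)}{224} = - \frac{853 \left(-2 + 5\right)}{224} = \left(- \frac{853}{224}\right) 3 = - \frac{2559}{224}$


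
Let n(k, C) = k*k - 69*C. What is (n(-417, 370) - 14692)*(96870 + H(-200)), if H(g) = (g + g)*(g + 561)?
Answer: -6353192510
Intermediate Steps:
n(k, C) = k² - 69*C
H(g) = 2*g*(561 + g) (H(g) = (2*g)*(561 + g) = 2*g*(561 + g))
(n(-417, 370) - 14692)*(96870 + H(-200)) = (((-417)² - 69*370) - 14692)*(96870 + 2*(-200)*(561 - 200)) = ((173889 - 25530) - 14692)*(96870 + 2*(-200)*361) = (148359 - 14692)*(96870 - 144400) = 133667*(-47530) = -6353192510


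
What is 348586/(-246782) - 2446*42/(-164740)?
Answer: -4009206152/5081858335 ≈ -0.78893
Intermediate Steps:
348586/(-246782) - 2446*42/(-164740) = 348586*(-1/246782) - 102732*(-1/164740) = -174293/123391 + 25683/41185 = -4009206152/5081858335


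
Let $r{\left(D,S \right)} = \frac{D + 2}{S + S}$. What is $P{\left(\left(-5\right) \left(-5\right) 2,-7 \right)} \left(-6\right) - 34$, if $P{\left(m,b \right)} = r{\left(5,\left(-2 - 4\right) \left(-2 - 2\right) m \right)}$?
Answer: $- \frac{13607}{400} \approx -34.018$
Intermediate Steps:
$r{\left(D,S \right)} = \frac{2 + D}{2 S}$
$P{\left(m,b \right)} = \frac{7}{48 m}$ ($P{\left(m,b \right)} = \frac{2 + 5}{2 \left(-2 - 4\right) \left(-2 - 2\right) m} = \frac{1}{2} \frac{1}{\left(-6\right) \left(-4\right) m} 7 = \frac{1}{2} \frac{1}{24 m} 7 = \frac{7}{48 m}$)
$P{\left(\left(-5\right) \left(-5\right) 2,-7 \right)} \left(-6\right) - 34 = \frac{7}{48 \left(-5\right) \left(-5\right) 2} \left(-6\right) - 34 = \frac{7}{48 \cdot 25 \cdot 2} \left(-6\right) - 34 = \frac{7}{48 \cdot 50} \left(-6\right) - 34 = \frac{7}{48} \cdot \frac{1}{50} \left(-6\right) - 34 = \frac{7}{2400} \left(-6\right) - 34 = - \frac{7}{400} - 34 = - \frac{13607}{400}$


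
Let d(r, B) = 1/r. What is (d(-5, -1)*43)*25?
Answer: -215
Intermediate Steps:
(d(-5, -1)*43)*25 = (43/(-5))*25 = -⅕*43*25 = -43/5*25 = -215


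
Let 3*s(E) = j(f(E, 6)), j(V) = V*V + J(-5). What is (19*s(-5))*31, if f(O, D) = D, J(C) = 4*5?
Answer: 32984/3 ≈ 10995.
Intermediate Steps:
J(C) = 20
j(V) = 20 + V² (j(V) = V*V + 20 = V² + 20 = 20 + V²)
s(E) = 56/3 (s(E) = (20 + 6²)/3 = (20 + 36)/3 = (⅓)*56 = 56/3)
(19*s(-5))*31 = (19*(56/3))*31 = (1064/3)*31 = 32984/3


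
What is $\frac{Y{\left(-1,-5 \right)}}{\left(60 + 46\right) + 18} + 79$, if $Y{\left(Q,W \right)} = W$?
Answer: $\frac{9791}{124} \approx 78.96$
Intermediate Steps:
$\frac{Y{\left(-1,-5 \right)}}{\left(60 + 46\right) + 18} + 79 = - \frac{5}{\left(60 + 46\right) + 18} + 79 = - \frac{5}{106 + 18} + 79 = - \frac{5}{124} + 79 = \frac{9791}{124}$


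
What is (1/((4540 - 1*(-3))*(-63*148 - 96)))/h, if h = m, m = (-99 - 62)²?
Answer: -1/1109290750260 ≈ -9.0148e-13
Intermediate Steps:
m = 25921 (m = (-161)² = 25921)
h = 25921
(1/((4540 - 1*(-3))*(-63*148 - 96)))/h = (1/((4540 - 1*(-3))*(-63*148 - 96)))/25921 = (1/((4540 + 3)*(-9324 - 96)))*(1/25921) = (1/(4543*(-9420)))*(1/25921) = ((1/4543)*(-1/9420))*(1/25921) = -1/42795060*1/25921 = -1/1109290750260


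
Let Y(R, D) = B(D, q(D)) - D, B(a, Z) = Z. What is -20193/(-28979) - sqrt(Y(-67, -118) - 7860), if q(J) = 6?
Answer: 20193/28979 - 2*I*sqrt(1934) ≈ 0.69681 - 87.955*I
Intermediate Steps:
Y(R, D) = 6 - D
-20193/(-28979) - sqrt(Y(-67, -118) - 7860) = -20193/(-28979) - sqrt((6 - 1*(-118)) - 7860) = -20193*(-1/28979) - sqrt((6 + 118) - 7860) = 20193/28979 - sqrt(124 - 7860) = 20193/28979 - sqrt(-7736) = 20193/28979 - 2*I*sqrt(1934)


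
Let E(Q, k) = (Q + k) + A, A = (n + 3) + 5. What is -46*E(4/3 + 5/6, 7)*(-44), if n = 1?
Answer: 110308/3 ≈ 36769.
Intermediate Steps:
A = 9 (A = (1 + 3) + 5 = 4 + 5 = 9)
E(Q, k) = 9 + Q + k (E(Q, k) = (Q + k) + 9 = 9 + Q + k)
-46*E(4/3 + 5/6, 7)*(-44) = -46*(9 + (4/3 + 5/6) + 7)*(-44) = -46*(9 + (4*(⅓) + 5*(⅙)) + 7)*(-44) = -46*(9 + (4/3 + ⅚) + 7)*(-44) = -46*(9 + 13/6 + 7)*(-44) = -46*109/6*(-44) = -2507/3*(-44) = 110308/3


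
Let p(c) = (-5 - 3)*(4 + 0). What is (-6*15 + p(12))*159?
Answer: -19398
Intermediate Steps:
p(c) = -32 (p(c) = -8*4 = -32)
(-6*15 + p(12))*159 = (-6*15 - 32)*159 = (-90 - 32)*159 = -122*159 = -19398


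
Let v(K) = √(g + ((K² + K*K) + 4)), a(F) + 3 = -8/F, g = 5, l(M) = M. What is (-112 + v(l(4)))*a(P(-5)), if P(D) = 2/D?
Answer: -1904 + 17*√41 ≈ -1795.1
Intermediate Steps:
a(F) = -3 - 8/F
v(K) = √(9 + 2*K²) (v(K) = √(5 + ((K² + K*K) + 4)) = √(5 + ((K² + K²) + 4)) = √(5 + (2*K² + 4)) = √(5 + (4 + 2*K²)) = √(9 + 2*K²))
(-112 + v(l(4)))*a(P(-5)) = (-112 + √(9 + 2*4²))*(-3 - 8/(2/(-5))) = (-112 + √(9 + 2*16))*(-3 - 8/(2*(-⅕))) = (-112 + √(9 + 32))*(-3 - 8/(-⅖)) = (-112 + √41)*(-3 - 8*(-5/2)) = (-112 + √41)*(-3 + 20) = (-112 + √41)*17 = -1904 + 17*√41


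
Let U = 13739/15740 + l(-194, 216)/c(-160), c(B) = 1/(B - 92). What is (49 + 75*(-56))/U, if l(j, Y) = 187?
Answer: 65336740/741718021 ≈ 0.088088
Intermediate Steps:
c(B) = 1/(-92 + B)
U = -741718021/15740 (U = 13739/15740 + 187/(1/(-92 - 160)) = 13739*(1/15740) + 187/(1/(-252)) = 13739/15740 + 187/(-1/252) = 13739/15740 + 187*(-252) = 13739/15740 - 47124 = -741718021/15740 ≈ -47123.)
(49 + 75*(-56))/U = (49 + 75*(-56))/(-741718021/15740) = (49 - 4200)*(-15740/741718021) = -4151*(-15740/741718021) = 65336740/741718021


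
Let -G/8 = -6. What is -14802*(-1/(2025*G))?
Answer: 2467/16200 ≈ 0.15228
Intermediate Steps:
G = 48 (G = -8*(-6) = 48)
-14802*(-1/(2025*G)) = -14802/((48*45)*(-45)) = -14802/(2160*(-45)) = -14802/(-97200) = -14802*(-1/97200) = 2467/16200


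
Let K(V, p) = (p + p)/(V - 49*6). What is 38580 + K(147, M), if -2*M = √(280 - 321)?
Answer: 38580 + I*√41/147 ≈ 38580.0 + 0.043559*I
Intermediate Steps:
M = -I*√41/2 (M = -√(280 - 321)/2 = -I*√41/2 ≈ -3.2016*I)
K(V, p) = 2*p/(-294 + V) (K(V, p) = (2*p)/(V - 294) = (2*p)/(-294 + V) = 2*p/(-294 + V))
38580 + K(147, M) = 38580 + 2*(-I*√41/2)/(-294 + 147) = 38580 + 2*(-I*√41/2)/(-147) = 38580 + 2*(-I*√41/2)*(-1/147) = 38580 + I*√41/147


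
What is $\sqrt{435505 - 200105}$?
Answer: $10 \sqrt{2354} \approx 485.18$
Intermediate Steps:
$\sqrt{435505 - 200105} = \sqrt{235400} = 10 \sqrt{2354}$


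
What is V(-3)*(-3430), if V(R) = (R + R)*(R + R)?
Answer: -123480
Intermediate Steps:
V(R) = 4*R² (V(R) = (2*R)*(2*R) = 4*R²)
V(-3)*(-3430) = (4*(-3)²)*(-3430) = (4*9)*(-3430) = 36*(-3430) = -123480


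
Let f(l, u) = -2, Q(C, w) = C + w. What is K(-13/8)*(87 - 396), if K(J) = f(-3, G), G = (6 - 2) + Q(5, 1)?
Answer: 618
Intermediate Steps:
G = 10 (G = (6 - 2) + (5 + 1) = 4 + 6 = 10)
K(J) = -2
K(-13/8)*(87 - 396) = -2*(87 - 396) = -2*(-309) = 618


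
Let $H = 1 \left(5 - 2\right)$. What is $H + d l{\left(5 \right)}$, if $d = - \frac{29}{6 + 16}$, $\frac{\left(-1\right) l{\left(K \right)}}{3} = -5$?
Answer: $- \frac{369}{22} \approx -16.773$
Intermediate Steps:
$l{\left(K \right)} = 15$ ($l{\left(K \right)} = \left(-3\right) \left(-5\right) = 15$)
$d = - \frac{29}{22} \approx -1.3182$
$H = 3$ ($H = 1 \cdot 3 = 3$)
$H + d l{\left(5 \right)} = 3 - \frac{435}{22} = - \frac{369}{22}$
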